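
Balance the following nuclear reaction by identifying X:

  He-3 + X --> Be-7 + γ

alpha particle

Conserve mass number: 3 + A = 7 + 0, so A = 4.
Conserve atomic number: 2 + Z = 4 + 0, so Z = 2.
A = 4 and Z = 2 is He-4 — an alpha particle.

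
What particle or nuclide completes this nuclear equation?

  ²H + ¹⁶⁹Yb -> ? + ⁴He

Conserve mass number: 2 + 169 = A + 4, so A = 167.
Conserve atomic number: 1 + 70 = Z + 2, so Z = 69.
Z = 69 is thulium, so the species is ¹⁶⁷Tm.

Tm-167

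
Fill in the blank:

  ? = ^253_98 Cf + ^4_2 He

Fm-257

Conserve mass number: A = 253 + 4, so A = 257.
Conserve atomic number: Z = 98 + 2, so Z = 100.
Z = 100 is fermium, so the species is ^257_100 Fm.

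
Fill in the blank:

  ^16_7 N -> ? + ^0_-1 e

O-16

Conserve mass number: 16 = A + 0, so A = 16.
Conserve atomic number: 7 = Z − 1, so Z = 8.
Z = 8 is oxygen, so the species is ^16_8 O.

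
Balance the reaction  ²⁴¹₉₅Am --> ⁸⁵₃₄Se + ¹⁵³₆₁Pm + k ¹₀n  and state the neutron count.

3

Conserve mass number: 241 = 85 + 153 + k, so k = 241 − 238 = 3.
Check atomic number: 95 = 34 + 61 + 0 = 95. ✓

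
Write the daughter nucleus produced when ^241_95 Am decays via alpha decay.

Alpha decay: mass number changes by -4, atomic number by -2.
A: 241 − 4 = 237; Z: 95 − 2 = 93.
Z = 93 is neptunium, so the daughter is ^237_93 Np.

Np-237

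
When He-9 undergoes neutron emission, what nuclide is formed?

Neutron emission: mass number changes by -1, atomic number by +0.
A: 9 − 1 = 8; Z: 2 = 2.
Z = 2 is helium, so the daughter is He-8.

He-8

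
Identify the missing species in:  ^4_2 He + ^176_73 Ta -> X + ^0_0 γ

Re-180

Conserve mass number: 4 + 176 = A + 0, so A = 180.
Conserve atomic number: 2 + 73 = Z + 0, so Z = 75.
Z = 75 is rhenium, so the species is ^180_75 Re.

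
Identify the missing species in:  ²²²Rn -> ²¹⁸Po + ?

alpha particle

Conserve mass number: 222 = 218 + A, so A = 4.
Conserve atomic number: 86 = 84 + Z, so Z = 2.
A = 4 and Z = 2 is ⁴He — an alpha particle.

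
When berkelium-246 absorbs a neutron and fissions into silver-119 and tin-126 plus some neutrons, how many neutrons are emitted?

2

Conserve mass number: 247 = 119 + 126 + k, so k = 247 − 245 = 2.
Check atomic number: 97 = 47 + 50 + 0 = 97. ✓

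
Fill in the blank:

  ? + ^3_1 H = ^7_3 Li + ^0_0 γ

Conserve mass number: A + 3 = 7 + 0, so A = 4.
Conserve atomic number: Z + 1 = 3 + 0, so Z = 2.
A = 4 and Z = 2 is ^4_2 He — an alpha particle.

alpha particle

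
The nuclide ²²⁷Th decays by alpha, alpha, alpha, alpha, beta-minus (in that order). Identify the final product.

Start: (A, Z) = (227, 90).
After α: (223, 88).
After α: (219, 86).
After α: (215, 84).
After α: (211, 82).
After β⁻: (211, 83).
Z = 83 is bismuth.

Bi-211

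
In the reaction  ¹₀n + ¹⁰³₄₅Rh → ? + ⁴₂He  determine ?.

Tc-100

Conserve mass number: 1 + 103 = A + 4, so A = 100.
Conserve atomic number: 0 + 45 = Z + 2, so Z = 43.
Z = 43 is technetium, so the species is ¹⁰⁰₄₃Tc.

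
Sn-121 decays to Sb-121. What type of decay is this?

ΔA = 121 − 121 = 0; ΔZ = 51 − 50 = +1.
A is unchanged and Z rises by 1 — a neutron has become a proton (β⁻ decay).

beta-minus decay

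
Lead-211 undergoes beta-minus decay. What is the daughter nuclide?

Beta-minus decay: mass number changes by +0, atomic number by +1.
A: 211 = 211; Z: 82 + 1 = 83.
Z = 83 is bismuth, so the daughter is bismuth-211.

Bi-211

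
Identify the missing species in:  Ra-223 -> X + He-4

Conserve mass number: 223 = A + 4, so A = 219.
Conserve atomic number: 88 = Z + 2, so Z = 86.
Z = 86 is radon, so the species is Rn-219.

Rn-219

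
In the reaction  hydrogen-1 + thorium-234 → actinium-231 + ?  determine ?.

Conserve mass number: 1 + 234 = 231 + A, so A = 4.
Conserve atomic number: 1 + 90 = 89 + Z, so Z = 2.
A = 4 and Z = 2 is helium-4 — an alpha particle.

alpha particle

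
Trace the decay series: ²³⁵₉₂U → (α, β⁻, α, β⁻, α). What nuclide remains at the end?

Ra-223

Start: (A, Z) = (235, 92).
After α: (231, 90).
After β⁻: (231, 91).
After α: (227, 89).
After β⁻: (227, 90).
After α: (223, 88).
Z = 88 is radium.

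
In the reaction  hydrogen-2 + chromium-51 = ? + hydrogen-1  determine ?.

Conserve mass number: 2 + 51 = A + 1, so A = 52.
Conserve atomic number: 1 + 24 = Z + 1, so Z = 24.
Z = 24 is chromium, so the species is chromium-52.

Cr-52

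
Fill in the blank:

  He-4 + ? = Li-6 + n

Conserve mass number: 4 + A = 6 + 1, so A = 3.
Conserve atomic number: 2 + Z = 3 + 0, so Z = 1.
A = 3 and Z = 1 is H-3 — a triton.

triton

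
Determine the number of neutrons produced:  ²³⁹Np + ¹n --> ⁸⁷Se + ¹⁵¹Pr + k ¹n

2

Conserve mass number: 240 = 87 + 151 + k, so k = 240 − 238 = 2.
Check atomic number: 93 = 34 + 59 + 0 = 93. ✓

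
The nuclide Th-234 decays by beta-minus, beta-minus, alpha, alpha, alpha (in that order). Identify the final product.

Start: (A, Z) = (234, 90).
After β⁻: (234, 91).
After β⁻: (234, 92).
After α: (230, 90).
After α: (226, 88).
After α: (222, 86).
Z = 86 is radon.

Rn-222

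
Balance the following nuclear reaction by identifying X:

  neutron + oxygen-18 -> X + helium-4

Conserve mass number: 1 + 18 = A + 4, so A = 15.
Conserve atomic number: 0 + 8 = Z + 2, so Z = 6.
Z = 6 is carbon, so the species is carbon-15.

C-15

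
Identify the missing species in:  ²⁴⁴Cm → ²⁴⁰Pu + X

Conserve mass number: 244 = 240 + A, so A = 4.
Conserve atomic number: 96 = 94 + Z, so Z = 2.
A = 4 and Z = 2 is ⁴He — an alpha particle.

alpha particle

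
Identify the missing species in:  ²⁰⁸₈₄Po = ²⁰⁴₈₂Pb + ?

alpha particle

Conserve mass number: 208 = 204 + A, so A = 4.
Conserve atomic number: 84 = 82 + Z, so Z = 2.
A = 4 and Z = 2 is ⁴₂He — an alpha particle.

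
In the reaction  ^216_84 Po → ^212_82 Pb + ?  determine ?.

alpha particle

Conserve mass number: 216 = 212 + A, so A = 4.
Conserve atomic number: 84 = 82 + Z, so Z = 2.
A = 4 and Z = 2 is ^4_2 He — an alpha particle.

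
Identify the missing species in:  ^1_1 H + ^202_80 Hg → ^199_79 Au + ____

Conserve mass number: 1 + 202 = 199 + A, so A = 4.
Conserve atomic number: 1 + 80 = 79 + Z, so Z = 2.
A = 4 and Z = 2 is ^4_2 He — an alpha particle.

alpha particle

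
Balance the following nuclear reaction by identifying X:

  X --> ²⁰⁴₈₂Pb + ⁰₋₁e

Conserve mass number: A = 204 + 0, so A = 204.
Conserve atomic number: Z = 82 − 1, so Z = 81.
Z = 81 is thallium, so the species is ²⁰⁴₈₁Tl.

Tl-204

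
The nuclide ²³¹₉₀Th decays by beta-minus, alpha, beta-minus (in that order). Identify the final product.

Start: (A, Z) = (231, 90).
After β⁻: (231, 91).
After α: (227, 89).
After β⁻: (227, 90).
Z = 90 is thorium.

Th-227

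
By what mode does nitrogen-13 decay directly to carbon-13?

beta-plus decay or electron capture

ΔA = 13 − 13 = 0; ΔZ = 6 − 7 = -1.
A is unchanged and Z drops by 1 — a proton has become a neutron (β⁺ emission or electron capture).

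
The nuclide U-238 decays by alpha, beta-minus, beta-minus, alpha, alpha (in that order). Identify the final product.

Start: (A, Z) = (238, 92).
After α: (234, 90).
After β⁻: (234, 91).
After β⁻: (234, 92).
After α: (230, 90).
After α: (226, 88).
Z = 88 is radium.

Ra-226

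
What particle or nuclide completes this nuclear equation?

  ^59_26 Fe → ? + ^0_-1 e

Co-59

Conserve mass number: 59 = A + 0, so A = 59.
Conserve atomic number: 26 = Z − 1, so Z = 27.
Z = 27 is cobalt, so the species is ^59_27 Co.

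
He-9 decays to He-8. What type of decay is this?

neutron emission

ΔA = 8 − 9 = -1; ΔZ = 2 − 2 = +0.
A drops by 1 with Z unchanged — a neutron was emitted.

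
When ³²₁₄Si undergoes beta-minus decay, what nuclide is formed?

Beta-minus decay: mass number changes by +0, atomic number by +1.
A: 32 = 32; Z: 14 + 1 = 15.
Z = 15 is phosphorus, so the daughter is ³²₁₅P.

P-32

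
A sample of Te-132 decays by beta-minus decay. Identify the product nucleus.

I-132

Beta-minus decay: mass number changes by +0, atomic number by +1.
A: 132 = 132; Z: 52 + 1 = 53.
Z = 53 is iodine, so the daughter is I-132.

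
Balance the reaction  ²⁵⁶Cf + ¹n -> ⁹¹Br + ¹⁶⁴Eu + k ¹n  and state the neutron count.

Conserve mass number: 257 = 91 + 164 + k, so k = 257 − 255 = 2.
Check atomic number: 98 = 35 + 63 + 0 = 98. ✓

2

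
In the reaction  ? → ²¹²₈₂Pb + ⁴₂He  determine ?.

Po-216

Conserve mass number: A = 212 + 4, so A = 216.
Conserve atomic number: Z = 82 + 2, so Z = 84.
Z = 84 is polonium, so the species is ²¹⁶₈₄Po.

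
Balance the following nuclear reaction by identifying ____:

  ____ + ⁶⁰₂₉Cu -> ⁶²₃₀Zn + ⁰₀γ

Conserve mass number: A + 60 = 62 + 0, so A = 2.
Conserve atomic number: Z + 29 = 30 + 0, so Z = 1.
A = 2 and Z = 1 is ²₁H — a deuteron.

deuteron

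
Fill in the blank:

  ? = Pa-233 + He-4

Conserve mass number: A = 233 + 4, so A = 237.
Conserve atomic number: Z = 91 + 2, so Z = 93.
Z = 93 is neptunium, so the species is Np-237.

Np-237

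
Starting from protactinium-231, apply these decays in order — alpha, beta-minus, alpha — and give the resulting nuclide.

Ra-223

Start: (A, Z) = (231, 91).
After α: (227, 89).
After β⁻: (227, 90).
After α: (223, 88).
Z = 88 is radium.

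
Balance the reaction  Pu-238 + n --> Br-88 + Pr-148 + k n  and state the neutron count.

Conserve mass number: 239 = 88 + 148 + k, so k = 239 − 236 = 3.
Check atomic number: 94 = 35 + 59 + 0 = 94. ✓

3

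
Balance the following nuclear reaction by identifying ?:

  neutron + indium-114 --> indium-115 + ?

Conserve mass number: 1 + 114 = 115 + A, so A = 0.
Conserve atomic number: 0 + 49 = 49 + Z, so Z = 0.
A = 0 and Z = 0 is γ — a gamma ray.

gamma ray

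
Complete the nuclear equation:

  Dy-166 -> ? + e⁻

Conserve mass number: 166 = A + 0, so A = 166.
Conserve atomic number: 66 = Z − 1, so Z = 67.
Z = 67 is holmium, so the species is Ho-166.

Ho-166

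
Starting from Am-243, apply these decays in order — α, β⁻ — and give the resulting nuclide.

Pu-239

Start: (A, Z) = (243, 95).
After α: (239, 93).
After β⁻: (239, 94).
Z = 94 is plutonium.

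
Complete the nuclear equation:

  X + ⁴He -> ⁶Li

Conserve mass number: A + 4 = 6, so A = 2.
Conserve atomic number: Z + 2 = 3, so Z = 1.
A = 2 and Z = 1 is ²H — a deuteron.

deuteron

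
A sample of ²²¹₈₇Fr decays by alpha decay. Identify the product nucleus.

At-217

Alpha decay: mass number changes by -4, atomic number by -2.
A: 221 − 4 = 217; Z: 87 − 2 = 85.
Z = 85 is astatine, so the daughter is ²¹⁷₈₅At.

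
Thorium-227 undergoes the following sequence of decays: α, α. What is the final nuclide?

Rn-219

Start: (A, Z) = (227, 90).
After α: (223, 88).
After α: (219, 86).
Z = 86 is radon.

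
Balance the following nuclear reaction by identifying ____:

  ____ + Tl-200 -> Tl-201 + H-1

deuteron

Conserve mass number: A + 200 = 201 + 1, so A = 2.
Conserve atomic number: Z + 81 = 81 + 1, so Z = 1.
A = 2 and Z = 1 is H-2 — a deuteron.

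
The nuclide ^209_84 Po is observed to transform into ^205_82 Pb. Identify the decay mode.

alpha decay

ΔA = 205 − 209 = -4; ΔZ = 82 − 84 = -2.
A drops by 4 and Z drops by 2 — the signature of alpha emission.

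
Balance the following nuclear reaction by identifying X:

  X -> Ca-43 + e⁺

Sc-43

Conserve mass number: A = 43 + 0, so A = 43.
Conserve atomic number: Z = 20 + 1, so Z = 21.
Z = 21 is scandium, so the species is Sc-43.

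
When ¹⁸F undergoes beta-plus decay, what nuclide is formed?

O-18

Beta-plus decay: mass number changes by +0, atomic number by -1.
A: 18 = 18; Z: 9 − 1 = 8.
Z = 8 is oxygen, so the daughter is ¹⁸O.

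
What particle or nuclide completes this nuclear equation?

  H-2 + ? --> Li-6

alpha particle

Conserve mass number: 2 + A = 6, so A = 4.
Conserve atomic number: 1 + Z = 3, so Z = 2.
A = 4 and Z = 2 is He-4 — an alpha particle.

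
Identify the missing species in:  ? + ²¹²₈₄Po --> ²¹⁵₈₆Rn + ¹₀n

alpha particle

Conserve mass number: A + 212 = 215 + 1, so A = 4.
Conserve atomic number: Z + 84 = 86 + 0, so Z = 2.
A = 4 and Z = 2 is ⁴₂He — an alpha particle.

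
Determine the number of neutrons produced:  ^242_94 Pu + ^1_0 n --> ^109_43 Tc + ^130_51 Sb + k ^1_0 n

4

Conserve mass number: 243 = 109 + 130 + k, so k = 243 − 239 = 4.
Check atomic number: 94 = 43 + 51 + 0 = 94. ✓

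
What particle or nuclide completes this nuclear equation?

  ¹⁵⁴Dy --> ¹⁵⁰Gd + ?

alpha particle

Conserve mass number: 154 = 150 + A, so A = 4.
Conserve atomic number: 66 = 64 + Z, so Z = 2.
A = 4 and Z = 2 is ⁴He — an alpha particle.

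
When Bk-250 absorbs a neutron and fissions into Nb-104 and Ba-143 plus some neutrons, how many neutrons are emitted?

4

Conserve mass number: 251 = 104 + 143 + k, so k = 251 − 247 = 4.
Check atomic number: 97 = 41 + 56 + 0 = 97. ✓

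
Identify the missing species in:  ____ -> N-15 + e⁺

O-15

Conserve mass number: A = 15 + 0, so A = 15.
Conserve atomic number: Z = 7 + 1, so Z = 8.
Z = 8 is oxygen, so the species is O-15.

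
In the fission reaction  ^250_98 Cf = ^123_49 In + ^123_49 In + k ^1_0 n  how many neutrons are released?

4

Conserve mass number: 250 = 123 + 123 + k, so k = 250 − 246 = 4.
Check atomic number: 98 = 49 + 49 + 0 = 98. ✓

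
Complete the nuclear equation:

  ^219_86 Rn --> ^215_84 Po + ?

alpha particle

Conserve mass number: 219 = 215 + A, so A = 4.
Conserve atomic number: 86 = 84 + Z, so Z = 2.
A = 4 and Z = 2 is ^4_2 He — an alpha particle.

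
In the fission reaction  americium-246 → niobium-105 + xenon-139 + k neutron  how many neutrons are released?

Conserve mass number: 246 = 105 + 139 + k, so k = 246 − 244 = 2.
Check atomic number: 95 = 41 + 54 + 0 = 95. ✓

2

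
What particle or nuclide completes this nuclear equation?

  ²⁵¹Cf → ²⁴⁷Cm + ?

Conserve mass number: 251 = 247 + A, so A = 4.
Conserve atomic number: 98 = 96 + Z, so Z = 2.
A = 4 and Z = 2 is ⁴He — an alpha particle.

alpha particle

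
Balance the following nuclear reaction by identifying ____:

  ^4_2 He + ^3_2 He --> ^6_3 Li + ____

Conserve mass number: 4 + 3 = 6 + A, so A = 1.
Conserve atomic number: 2 + 2 = 3 + Z, so Z = 1.
A = 1 and Z = 1 is ^1_1 H — a proton.

proton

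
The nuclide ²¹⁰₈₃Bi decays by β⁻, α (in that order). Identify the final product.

Start: (A, Z) = (210, 83).
After β⁻: (210, 84).
After α: (206, 82).
Z = 82 is lead.

Pb-206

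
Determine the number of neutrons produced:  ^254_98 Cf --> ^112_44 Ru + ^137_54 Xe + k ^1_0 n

5

Conserve mass number: 254 = 112 + 137 + k, so k = 254 − 249 = 5.
Check atomic number: 98 = 44 + 54 + 0 = 98. ✓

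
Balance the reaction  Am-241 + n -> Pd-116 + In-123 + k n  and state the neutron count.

Conserve mass number: 242 = 116 + 123 + k, so k = 242 − 239 = 3.
Check atomic number: 95 = 46 + 49 + 0 = 95. ✓

3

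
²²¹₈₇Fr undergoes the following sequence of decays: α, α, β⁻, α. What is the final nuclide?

Pb-209

Start: (A, Z) = (221, 87).
After α: (217, 85).
After α: (213, 83).
After β⁻: (213, 84).
After α: (209, 82).
Z = 82 is lead.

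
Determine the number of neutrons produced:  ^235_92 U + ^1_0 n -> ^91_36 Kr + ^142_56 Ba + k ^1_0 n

Conserve mass number: 236 = 91 + 142 + k, so k = 236 − 233 = 3.
Check atomic number: 92 = 36 + 56 + 0 = 92. ✓

3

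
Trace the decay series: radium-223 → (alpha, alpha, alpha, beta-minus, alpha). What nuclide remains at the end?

Start: (A, Z) = (223, 88).
After α: (219, 86).
After α: (215, 84).
After α: (211, 82).
After β⁻: (211, 83).
After α: (207, 81).
Z = 81 is thallium.

Tl-207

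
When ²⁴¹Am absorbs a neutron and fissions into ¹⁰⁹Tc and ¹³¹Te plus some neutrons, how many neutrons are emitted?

Conserve mass number: 242 = 109 + 131 + k, so k = 242 − 240 = 2.
Check atomic number: 95 = 43 + 52 + 0 = 95. ✓

2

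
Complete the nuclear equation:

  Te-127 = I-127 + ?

beta-minus particle

Conserve mass number: 127 = 127 + A, so A = 0.
Conserve atomic number: 52 = 53 + Z, so Z = -1.
A = 0 and Z = -1 is e⁻ — a beta-minus particle.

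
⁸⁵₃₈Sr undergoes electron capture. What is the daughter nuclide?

Electron capture: mass number changes by +0, atomic number by -1.
A: 85 = 85; Z: 38 − 1 = 37.
Z = 37 is rubidium, so the daughter is ⁸⁵₃₇Rb.

Rb-85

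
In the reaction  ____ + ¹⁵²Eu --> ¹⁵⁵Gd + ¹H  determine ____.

alpha particle

Conserve mass number: A + 152 = 155 + 1, so A = 4.
Conserve atomic number: Z + 63 = 64 + 1, so Z = 2.
A = 4 and Z = 2 is ⁴He — an alpha particle.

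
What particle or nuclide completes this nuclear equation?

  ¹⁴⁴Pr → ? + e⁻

Nd-144

Conserve mass number: 144 = A + 0, so A = 144.
Conserve atomic number: 59 = Z − 1, so Z = 60.
Z = 60 is neodymium, so the species is ¹⁴⁴Nd.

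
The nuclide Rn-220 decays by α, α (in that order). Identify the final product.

Start: (A, Z) = (220, 86).
After α: (216, 84).
After α: (212, 82).
Z = 82 is lead.

Pb-212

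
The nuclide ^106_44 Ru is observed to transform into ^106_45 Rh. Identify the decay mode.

ΔA = 106 − 106 = 0; ΔZ = 45 − 44 = +1.
A is unchanged and Z rises by 1 — a neutron has become a proton (β⁻ decay).

beta-minus decay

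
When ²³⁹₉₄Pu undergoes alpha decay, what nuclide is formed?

U-235

Alpha decay: mass number changes by -4, atomic number by -2.
A: 239 − 4 = 235; Z: 94 − 2 = 92.
Z = 92 is uranium, so the daughter is ²³⁵₉₂U.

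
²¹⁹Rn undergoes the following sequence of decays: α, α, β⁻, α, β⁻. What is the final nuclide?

Start: (A, Z) = (219, 86).
After α: (215, 84).
After α: (211, 82).
After β⁻: (211, 83).
After α: (207, 81).
After β⁻: (207, 82).
Z = 82 is lead.

Pb-207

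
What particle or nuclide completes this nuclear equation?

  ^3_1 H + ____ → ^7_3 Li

alpha particle

Conserve mass number: 3 + A = 7, so A = 4.
Conserve atomic number: 1 + Z = 3, so Z = 2.
A = 4 and Z = 2 is ^4_2 He — an alpha particle.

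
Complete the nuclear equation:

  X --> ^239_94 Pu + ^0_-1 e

Np-239

Conserve mass number: A = 239 + 0, so A = 239.
Conserve atomic number: Z = 94 − 1, so Z = 93.
Z = 93 is neptunium, so the species is ^239_93 Np.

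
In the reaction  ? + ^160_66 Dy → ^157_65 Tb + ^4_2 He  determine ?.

Conserve mass number: A + 160 = 157 + 4, so A = 1.
Conserve atomic number: Z + 66 = 65 + 2, so Z = 1.
A = 1 and Z = 1 is ^1_1 H — a proton.

proton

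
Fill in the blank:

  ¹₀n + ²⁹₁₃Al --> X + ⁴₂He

Na-26

Conserve mass number: 1 + 29 = A + 4, so A = 26.
Conserve atomic number: 0 + 13 = Z + 2, so Z = 11.
Z = 11 is sodium, so the species is ²⁶₁₁Na.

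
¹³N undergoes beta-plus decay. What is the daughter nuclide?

C-13

Beta-plus decay: mass number changes by +0, atomic number by -1.
A: 13 = 13; Z: 7 − 1 = 6.
Z = 6 is carbon, so the daughter is ¹³C.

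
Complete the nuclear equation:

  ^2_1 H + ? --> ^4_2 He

deuteron

Conserve mass number: 2 + A = 4, so A = 2.
Conserve atomic number: 1 + Z = 2, so Z = 1.
A = 2 and Z = 1 is ^2_1 H — a deuteron.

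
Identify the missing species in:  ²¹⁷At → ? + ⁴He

Bi-213

Conserve mass number: 217 = A + 4, so A = 213.
Conserve atomic number: 85 = Z + 2, so Z = 83.
Z = 83 is bismuth, so the species is ²¹³Bi.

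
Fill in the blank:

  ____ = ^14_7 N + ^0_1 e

Conserve mass number: A = 14 + 0, so A = 14.
Conserve atomic number: Z = 7 + 1, so Z = 8.
Z = 8 is oxygen, so the species is ^14_8 O.

O-14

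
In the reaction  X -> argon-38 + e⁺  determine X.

K-38

Conserve mass number: A = 38 + 0, so A = 38.
Conserve atomic number: Z = 18 + 1, so Z = 19.
Z = 19 is potassium, so the species is potassium-38.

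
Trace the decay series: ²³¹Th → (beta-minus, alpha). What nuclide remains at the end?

Start: (A, Z) = (231, 90).
After β⁻: (231, 91).
After α: (227, 89).
Z = 89 is actinium.

Ac-227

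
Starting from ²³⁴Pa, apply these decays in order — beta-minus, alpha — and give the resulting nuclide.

Start: (A, Z) = (234, 91).
After β⁻: (234, 92).
After α: (230, 90).
Z = 90 is thorium.

Th-230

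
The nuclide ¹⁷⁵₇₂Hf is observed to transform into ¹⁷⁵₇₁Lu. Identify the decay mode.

beta-plus decay or electron capture

ΔA = 175 − 175 = 0; ΔZ = 71 − 72 = -1.
A is unchanged and Z drops by 1 — a proton has become a neutron (β⁺ emission or electron capture).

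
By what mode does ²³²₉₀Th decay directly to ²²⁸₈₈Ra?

alpha decay

ΔA = 228 − 232 = -4; ΔZ = 88 − 90 = -2.
A drops by 4 and Z drops by 2 — the signature of alpha emission.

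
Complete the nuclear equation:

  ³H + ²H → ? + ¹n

He-4

Conserve mass number: 3 + 2 = A + 1, so A = 4.
Conserve atomic number: 1 + 1 = Z + 0, so Z = 2.
A = 4 and Z = 2 is ⁴He — an alpha particle.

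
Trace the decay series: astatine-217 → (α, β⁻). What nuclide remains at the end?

Start: (A, Z) = (217, 85).
After α: (213, 83).
After β⁻: (213, 84).
Z = 84 is polonium.

Po-213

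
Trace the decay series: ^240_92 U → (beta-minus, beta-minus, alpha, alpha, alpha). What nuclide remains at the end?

Start: (A, Z) = (240, 92).
After β⁻: (240, 93).
After β⁻: (240, 94).
After α: (236, 92).
After α: (232, 90).
After α: (228, 88).
Z = 88 is radium.

Ra-228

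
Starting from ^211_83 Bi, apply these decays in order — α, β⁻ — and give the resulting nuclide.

Pb-207

Start: (A, Z) = (211, 83).
After α: (207, 81).
After β⁻: (207, 82).
Z = 82 is lead.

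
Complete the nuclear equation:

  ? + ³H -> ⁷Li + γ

Conserve mass number: A + 3 = 7 + 0, so A = 4.
Conserve atomic number: Z + 1 = 3 + 0, so Z = 2.
A = 4 and Z = 2 is ⁴He — an alpha particle.

alpha particle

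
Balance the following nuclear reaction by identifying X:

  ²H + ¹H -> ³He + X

gamma ray

Conserve mass number: 2 + 1 = 3 + A, so A = 0.
Conserve atomic number: 1 + 1 = 2 + Z, so Z = 0.
A = 0 and Z = 0 is γ — a gamma ray.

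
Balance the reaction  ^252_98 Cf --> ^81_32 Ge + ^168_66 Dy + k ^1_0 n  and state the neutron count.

3

Conserve mass number: 252 = 81 + 168 + k, so k = 252 − 249 = 3.
Check atomic number: 98 = 32 + 66 + 0 = 98. ✓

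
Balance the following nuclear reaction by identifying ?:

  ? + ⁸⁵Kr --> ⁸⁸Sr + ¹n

Conserve mass number: A + 85 = 88 + 1, so A = 4.
Conserve atomic number: Z + 36 = 38 + 0, so Z = 2.
A = 4 and Z = 2 is ⁴He — an alpha particle.

alpha particle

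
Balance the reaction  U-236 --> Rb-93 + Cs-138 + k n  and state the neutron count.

Conserve mass number: 236 = 93 + 138 + k, so k = 236 − 231 = 5.
Check atomic number: 92 = 37 + 55 + 0 = 92. ✓

5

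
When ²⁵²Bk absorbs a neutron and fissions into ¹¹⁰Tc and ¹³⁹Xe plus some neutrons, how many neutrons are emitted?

Conserve mass number: 253 = 110 + 139 + k, so k = 253 − 249 = 4.
Check atomic number: 97 = 43 + 54 + 0 = 97. ✓

4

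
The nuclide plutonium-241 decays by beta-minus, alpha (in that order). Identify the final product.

Np-237

Start: (A, Z) = (241, 94).
After β⁻: (241, 95).
After α: (237, 93).
Z = 93 is neptunium.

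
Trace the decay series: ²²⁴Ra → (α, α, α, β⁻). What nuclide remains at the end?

Bi-212

Start: (A, Z) = (224, 88).
After α: (220, 86).
After α: (216, 84).
After α: (212, 82).
After β⁻: (212, 83).
Z = 83 is bismuth.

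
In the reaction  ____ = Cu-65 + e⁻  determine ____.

Ni-65

Conserve mass number: A = 65 + 0, so A = 65.
Conserve atomic number: Z = 29 − 1, so Z = 28.
Z = 28 is nickel, so the species is Ni-65.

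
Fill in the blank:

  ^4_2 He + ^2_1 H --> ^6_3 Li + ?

Conserve mass number: 4 + 2 = 6 + A, so A = 0.
Conserve atomic number: 2 + 1 = 3 + Z, so Z = 0.
A = 0 and Z = 0 is ^0_0 γ — a gamma ray.

gamma ray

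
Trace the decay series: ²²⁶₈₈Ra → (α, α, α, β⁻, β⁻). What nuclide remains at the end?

Start: (A, Z) = (226, 88).
After α: (222, 86).
After α: (218, 84).
After α: (214, 82).
After β⁻: (214, 83).
After β⁻: (214, 84).
Z = 84 is polonium.

Po-214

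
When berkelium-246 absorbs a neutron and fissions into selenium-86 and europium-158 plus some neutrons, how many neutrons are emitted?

Conserve mass number: 247 = 86 + 158 + k, so k = 247 − 244 = 3.
Check atomic number: 97 = 34 + 63 + 0 = 97. ✓

3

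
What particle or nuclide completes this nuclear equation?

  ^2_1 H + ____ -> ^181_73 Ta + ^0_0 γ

Hf-179

Conserve mass number: 2 + A = 181 + 0, so A = 179.
Conserve atomic number: 1 + Z = 73 + 0, so Z = 72.
Z = 72 is hafnium, so the species is ^179_72 Hf.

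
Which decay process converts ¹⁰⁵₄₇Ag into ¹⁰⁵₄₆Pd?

ΔA = 105 − 105 = 0; ΔZ = 46 − 47 = -1.
A is unchanged and Z drops by 1 — a proton has become a neutron (β⁺ emission or electron capture).

beta-plus decay or electron capture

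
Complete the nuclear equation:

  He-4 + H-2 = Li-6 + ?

gamma ray

Conserve mass number: 4 + 2 = 6 + A, so A = 0.
Conserve atomic number: 2 + 1 = 3 + Z, so Z = 0.
A = 0 and Z = 0 is γ — a gamma ray.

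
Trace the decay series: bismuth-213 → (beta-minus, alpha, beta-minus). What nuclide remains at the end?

Bi-209

Start: (A, Z) = (213, 83).
After β⁻: (213, 84).
After α: (209, 82).
After β⁻: (209, 83).
Z = 83 is bismuth.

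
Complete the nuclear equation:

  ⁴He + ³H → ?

Li-7

Conserve mass number: 4 + 3 = A, so A = 7.
Conserve atomic number: 2 + 1 = Z, so Z = 3.
Z = 3 is lithium, so the species is ⁷Li.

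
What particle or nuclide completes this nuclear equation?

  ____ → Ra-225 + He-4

Conserve mass number: A = 225 + 4, so A = 229.
Conserve atomic number: Z = 88 + 2, so Z = 90.
Z = 90 is thorium, so the species is Th-229.

Th-229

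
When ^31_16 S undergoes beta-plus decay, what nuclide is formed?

P-31

Beta-plus decay: mass number changes by +0, atomic number by -1.
A: 31 = 31; Z: 16 − 1 = 15.
Z = 15 is phosphorus, so the daughter is ^31_15 P.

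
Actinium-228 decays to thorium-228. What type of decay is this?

beta-minus decay

ΔA = 228 − 228 = 0; ΔZ = 90 − 89 = +1.
A is unchanged and Z rises by 1 — a neutron has become a proton (β⁻ decay).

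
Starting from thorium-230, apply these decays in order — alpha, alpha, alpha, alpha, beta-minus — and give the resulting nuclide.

Start: (A, Z) = (230, 90).
After α: (226, 88).
After α: (222, 86).
After α: (218, 84).
After α: (214, 82).
After β⁻: (214, 83).
Z = 83 is bismuth.

Bi-214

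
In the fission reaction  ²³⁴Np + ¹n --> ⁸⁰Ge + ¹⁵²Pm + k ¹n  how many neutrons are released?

Conserve mass number: 235 = 80 + 152 + k, so k = 235 − 232 = 3.
Check atomic number: 93 = 32 + 61 + 0 = 93. ✓

3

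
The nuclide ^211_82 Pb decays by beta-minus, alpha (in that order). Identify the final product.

Tl-207

Start: (A, Z) = (211, 82).
After β⁻: (211, 83).
After α: (207, 81).
Z = 81 is thallium.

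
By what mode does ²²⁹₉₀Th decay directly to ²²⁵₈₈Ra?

ΔA = 225 − 229 = -4; ΔZ = 88 − 90 = -2.
A drops by 4 and Z drops by 2 — the signature of alpha emission.

alpha decay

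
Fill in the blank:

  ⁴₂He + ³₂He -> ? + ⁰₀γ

Conserve mass number: 4 + 3 = A + 0, so A = 7.
Conserve atomic number: 2 + 2 = Z + 0, so Z = 4.
Z = 4 is beryllium, so the species is ⁷₄Be.

Be-7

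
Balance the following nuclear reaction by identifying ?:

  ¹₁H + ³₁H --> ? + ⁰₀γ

Conserve mass number: 1 + 3 = A + 0, so A = 4.
Conserve atomic number: 1 + 1 = Z + 0, so Z = 2.
A = 4 and Z = 2 is ⁴₂He — an alpha particle.

He-4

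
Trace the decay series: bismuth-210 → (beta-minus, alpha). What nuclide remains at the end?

Pb-206

Start: (A, Z) = (210, 83).
After β⁻: (210, 84).
After α: (206, 82).
Z = 82 is lead.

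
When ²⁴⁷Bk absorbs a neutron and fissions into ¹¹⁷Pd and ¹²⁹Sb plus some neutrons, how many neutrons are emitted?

2

Conserve mass number: 248 = 117 + 129 + k, so k = 248 − 246 = 2.
Check atomic number: 97 = 46 + 51 + 0 = 97. ✓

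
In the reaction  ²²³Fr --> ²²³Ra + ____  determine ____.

beta-minus particle

Conserve mass number: 223 = 223 + A, so A = 0.
Conserve atomic number: 87 = 88 + Z, so Z = -1.
A = 0 and Z = -1 is e⁻ — a beta-minus particle.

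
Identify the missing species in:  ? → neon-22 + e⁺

Na-22

Conserve mass number: A = 22 + 0, so A = 22.
Conserve atomic number: Z = 10 + 1, so Z = 11.
Z = 11 is sodium, so the species is sodium-22.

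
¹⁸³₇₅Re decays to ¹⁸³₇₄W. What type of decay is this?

ΔA = 183 − 183 = 0; ΔZ = 74 − 75 = -1.
A is unchanged and Z drops by 1 — a proton has become a neutron (β⁺ emission or electron capture).

beta-plus decay or electron capture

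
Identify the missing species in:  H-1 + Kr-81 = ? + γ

Rb-82

Conserve mass number: 1 + 81 = A + 0, so A = 82.
Conserve atomic number: 1 + 36 = Z + 0, so Z = 37.
Z = 37 is rubidium, so the species is Rb-82.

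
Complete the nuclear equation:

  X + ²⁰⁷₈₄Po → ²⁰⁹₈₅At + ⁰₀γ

deuteron

Conserve mass number: A + 207 = 209 + 0, so A = 2.
Conserve atomic number: Z + 84 = 85 + 0, so Z = 1.
A = 2 and Z = 1 is ²₁H — a deuteron.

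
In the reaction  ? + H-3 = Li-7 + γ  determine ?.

Conserve mass number: A + 3 = 7 + 0, so A = 4.
Conserve atomic number: Z + 1 = 3 + 0, so Z = 2.
A = 4 and Z = 2 is He-4 — an alpha particle.

alpha particle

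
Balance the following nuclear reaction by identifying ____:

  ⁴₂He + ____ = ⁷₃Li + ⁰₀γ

Conserve mass number: 4 + A = 7 + 0, so A = 3.
Conserve atomic number: 2 + Z = 3 + 0, so Z = 1.
A = 3 and Z = 1 is ³₁H — a triton.

triton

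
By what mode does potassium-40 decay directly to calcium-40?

beta-minus decay

ΔA = 40 − 40 = 0; ΔZ = 20 − 19 = +1.
A is unchanged and Z rises by 1 — a neutron has become a proton (β⁻ decay).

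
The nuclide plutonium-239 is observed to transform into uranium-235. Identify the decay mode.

alpha decay

ΔA = 235 − 239 = -4; ΔZ = 92 − 94 = -2.
A drops by 4 and Z drops by 2 — the signature of alpha emission.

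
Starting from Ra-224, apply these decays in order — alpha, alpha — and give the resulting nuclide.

Po-216

Start: (A, Z) = (224, 88).
After α: (220, 86).
After α: (216, 84).
Z = 84 is polonium.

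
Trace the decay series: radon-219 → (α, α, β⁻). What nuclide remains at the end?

Bi-211

Start: (A, Z) = (219, 86).
After α: (215, 84).
After α: (211, 82).
After β⁻: (211, 83).
Z = 83 is bismuth.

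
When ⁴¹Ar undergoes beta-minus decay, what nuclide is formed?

K-41

Beta-minus decay: mass number changes by +0, atomic number by +1.
A: 41 = 41; Z: 18 + 1 = 19.
Z = 19 is potassium, so the daughter is ⁴¹K.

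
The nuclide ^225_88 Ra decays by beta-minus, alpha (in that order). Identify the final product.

Fr-221

Start: (A, Z) = (225, 88).
After β⁻: (225, 89).
After α: (221, 87).
Z = 87 is francium.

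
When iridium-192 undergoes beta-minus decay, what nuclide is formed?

Pt-192

Beta-minus decay: mass number changes by +0, atomic number by +1.
A: 192 = 192; Z: 77 + 1 = 78.
Z = 78 is platinum, so the daughter is platinum-192.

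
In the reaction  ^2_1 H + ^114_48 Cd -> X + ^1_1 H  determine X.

Conserve mass number: 2 + 114 = A + 1, so A = 115.
Conserve atomic number: 1 + 48 = Z + 1, so Z = 48.
Z = 48 is cadmium, so the species is ^115_48 Cd.

Cd-115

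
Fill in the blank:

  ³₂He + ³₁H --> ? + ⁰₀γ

Li-6

Conserve mass number: 3 + 3 = A + 0, so A = 6.
Conserve atomic number: 2 + 1 = Z + 0, so Z = 3.
Z = 3 is lithium, so the species is ⁶₃Li.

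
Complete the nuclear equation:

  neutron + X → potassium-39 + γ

K-38

Conserve mass number: 1 + A = 39 + 0, so A = 38.
Conserve atomic number: 0 + Z = 19 + 0, so Z = 19.
Z = 19 is potassium, so the species is potassium-38.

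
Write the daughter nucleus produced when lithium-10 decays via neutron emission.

Li-9

Neutron emission: mass number changes by -1, atomic number by +0.
A: 10 − 1 = 9; Z: 3 = 3.
Z = 3 is lithium, so the daughter is lithium-9.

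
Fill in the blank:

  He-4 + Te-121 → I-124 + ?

proton

Conserve mass number: 4 + 121 = 124 + A, so A = 1.
Conserve atomic number: 2 + 52 = 53 + Z, so Z = 1.
A = 1 and Z = 1 is H-1 — a proton.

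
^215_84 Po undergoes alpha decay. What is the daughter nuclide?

Alpha decay: mass number changes by -4, atomic number by -2.
A: 215 − 4 = 211; Z: 84 − 2 = 82.
Z = 82 is lead, so the daughter is ^211_82 Pb.

Pb-211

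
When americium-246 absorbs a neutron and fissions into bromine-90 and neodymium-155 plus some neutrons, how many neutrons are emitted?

2

Conserve mass number: 247 = 90 + 155 + k, so k = 247 − 245 = 2.
Check atomic number: 95 = 35 + 60 + 0 = 95. ✓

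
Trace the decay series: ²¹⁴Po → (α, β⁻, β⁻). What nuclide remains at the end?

Po-210

Start: (A, Z) = (214, 84).
After α: (210, 82).
After β⁻: (210, 83).
After β⁻: (210, 84).
Z = 84 is polonium.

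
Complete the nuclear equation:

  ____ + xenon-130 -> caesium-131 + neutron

Conserve mass number: A + 130 = 131 + 1, so A = 2.
Conserve atomic number: Z + 54 = 55 + 0, so Z = 1.
A = 2 and Z = 1 is hydrogen-2 — a deuteron.

deuteron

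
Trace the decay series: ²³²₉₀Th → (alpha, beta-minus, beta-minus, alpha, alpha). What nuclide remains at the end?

Start: (A, Z) = (232, 90).
After α: (228, 88).
After β⁻: (228, 89).
After β⁻: (228, 90).
After α: (224, 88).
After α: (220, 86).
Z = 86 is radon.

Rn-220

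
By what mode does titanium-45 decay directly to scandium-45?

beta-plus decay or electron capture

ΔA = 45 − 45 = 0; ΔZ = 21 − 22 = -1.
A is unchanged and Z drops by 1 — a proton has become a neutron (β⁺ emission or electron capture).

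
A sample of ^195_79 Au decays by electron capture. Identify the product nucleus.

Electron capture: mass number changes by +0, atomic number by -1.
A: 195 = 195; Z: 79 − 1 = 78.
Z = 78 is platinum, so the daughter is ^195_78 Pt.

Pt-195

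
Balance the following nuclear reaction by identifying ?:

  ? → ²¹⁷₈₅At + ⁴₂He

Fr-221

Conserve mass number: A = 217 + 4, so A = 221.
Conserve atomic number: Z = 85 + 2, so Z = 87.
Z = 87 is francium, so the species is ²²¹₈₇Fr.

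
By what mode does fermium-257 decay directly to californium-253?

alpha decay

ΔA = 253 − 257 = -4; ΔZ = 98 − 100 = -2.
A drops by 4 and Z drops by 2 — the signature of alpha emission.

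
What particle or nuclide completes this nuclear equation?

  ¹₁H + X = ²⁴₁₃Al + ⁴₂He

Si-27

Conserve mass number: 1 + A = 24 + 4, so A = 27.
Conserve atomic number: 1 + Z = 13 + 2, so Z = 14.
Z = 14 is silicon, so the species is ²⁷₁₄Si.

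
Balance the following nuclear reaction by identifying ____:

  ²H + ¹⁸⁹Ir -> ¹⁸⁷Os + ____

Conserve mass number: 2 + 189 = 187 + A, so A = 4.
Conserve atomic number: 1 + 77 = 76 + Z, so Z = 2.
A = 4 and Z = 2 is ⁴He — an alpha particle.

alpha particle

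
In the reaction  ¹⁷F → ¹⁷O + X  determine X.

positron

Conserve mass number: 17 = 17 + A, so A = 0.
Conserve atomic number: 9 = 8 + Z, so Z = 1.
A = 0 and Z = 1 is e⁺ — a positron.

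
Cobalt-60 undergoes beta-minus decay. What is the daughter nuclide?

Beta-minus decay: mass number changes by +0, atomic number by +1.
A: 60 = 60; Z: 27 + 1 = 28.
Z = 28 is nickel, so the daughter is nickel-60.

Ni-60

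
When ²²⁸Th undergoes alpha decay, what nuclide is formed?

Alpha decay: mass number changes by -4, atomic number by -2.
A: 228 − 4 = 224; Z: 90 − 2 = 88.
Z = 88 is radium, so the daughter is ²²⁴Ra.

Ra-224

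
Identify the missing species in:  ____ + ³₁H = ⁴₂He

Conserve mass number: A + 3 = 4, so A = 1.
Conserve atomic number: Z + 1 = 2, so Z = 1.
A = 1 and Z = 1 is ¹₁H — a proton.

proton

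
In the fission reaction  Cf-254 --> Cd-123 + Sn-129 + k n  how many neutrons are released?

2

Conserve mass number: 254 = 123 + 129 + k, so k = 254 − 252 = 2.
Check atomic number: 98 = 48 + 50 + 0 = 98. ✓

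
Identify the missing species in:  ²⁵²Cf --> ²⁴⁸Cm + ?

Conserve mass number: 252 = 248 + A, so A = 4.
Conserve atomic number: 98 = 96 + Z, so Z = 2.
A = 4 and Z = 2 is ⁴He — an alpha particle.

alpha particle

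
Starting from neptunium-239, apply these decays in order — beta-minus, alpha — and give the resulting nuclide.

Start: (A, Z) = (239, 93).
After β⁻: (239, 94).
After α: (235, 92).
Z = 92 is uranium.

U-235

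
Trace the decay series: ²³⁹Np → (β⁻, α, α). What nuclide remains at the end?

Start: (A, Z) = (239, 93).
After β⁻: (239, 94).
After α: (235, 92).
After α: (231, 90).
Z = 90 is thorium.

Th-231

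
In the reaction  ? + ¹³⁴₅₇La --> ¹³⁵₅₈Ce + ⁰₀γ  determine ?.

proton

Conserve mass number: A + 134 = 135 + 0, so A = 1.
Conserve atomic number: Z + 57 = 58 + 0, so Z = 1.
A = 1 and Z = 1 is ¹₁H — a proton.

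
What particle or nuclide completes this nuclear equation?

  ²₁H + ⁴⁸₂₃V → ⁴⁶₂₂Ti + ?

alpha particle

Conserve mass number: 2 + 48 = 46 + A, so A = 4.
Conserve atomic number: 1 + 23 = 22 + Z, so Z = 2.
A = 4 and Z = 2 is ⁴₂He — an alpha particle.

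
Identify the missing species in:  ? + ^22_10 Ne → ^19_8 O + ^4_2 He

neutron

Conserve mass number: A + 22 = 19 + 4, so A = 1.
Conserve atomic number: Z + 10 = 8 + 2, so Z = 0.
A = 1 and Z = 0 is ^1_0 n — a neutron.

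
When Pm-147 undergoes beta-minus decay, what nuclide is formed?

Beta-minus decay: mass number changes by +0, atomic number by +1.
A: 147 = 147; Z: 61 + 1 = 62.
Z = 62 is samarium, so the daughter is Sm-147.

Sm-147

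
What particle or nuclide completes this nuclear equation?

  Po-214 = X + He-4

Pb-210

Conserve mass number: 214 = A + 4, so A = 210.
Conserve atomic number: 84 = Z + 2, so Z = 82.
Z = 82 is lead, so the species is Pb-210.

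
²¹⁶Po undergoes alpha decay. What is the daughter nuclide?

Pb-212

Alpha decay: mass number changes by -4, atomic number by -2.
A: 216 − 4 = 212; Z: 84 − 2 = 82.
Z = 82 is lead, so the daughter is ²¹²Pb.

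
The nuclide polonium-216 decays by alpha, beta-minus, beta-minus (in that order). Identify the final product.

Po-212

Start: (A, Z) = (216, 84).
After α: (212, 82).
After β⁻: (212, 83).
After β⁻: (212, 84).
Z = 84 is polonium.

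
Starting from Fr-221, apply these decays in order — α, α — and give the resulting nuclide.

Bi-213

Start: (A, Z) = (221, 87).
After α: (217, 85).
After α: (213, 83).
Z = 83 is bismuth.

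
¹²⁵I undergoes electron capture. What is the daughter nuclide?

Electron capture: mass number changes by +0, atomic number by -1.
A: 125 = 125; Z: 53 − 1 = 52.
Z = 52 is tellurium, so the daughter is ¹²⁵Te.

Te-125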